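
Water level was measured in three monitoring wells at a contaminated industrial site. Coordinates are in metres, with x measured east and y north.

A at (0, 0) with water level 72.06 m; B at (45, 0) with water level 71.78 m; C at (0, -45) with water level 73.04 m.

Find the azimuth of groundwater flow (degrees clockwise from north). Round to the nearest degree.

∂h/∂x = (71.78 − 72.06) / (45 − 0) = -0.006222
∂h/∂y = (73.04 − 72.06) / (-45 − 0) = -0.02178
Flow direction (−∇h) has components (+0.006222 E, +0.02178 N).
Azimuth = atan2(E, N) = atan2(+0.006222, +0.02178) = 15.9° ≈ 016°.

016°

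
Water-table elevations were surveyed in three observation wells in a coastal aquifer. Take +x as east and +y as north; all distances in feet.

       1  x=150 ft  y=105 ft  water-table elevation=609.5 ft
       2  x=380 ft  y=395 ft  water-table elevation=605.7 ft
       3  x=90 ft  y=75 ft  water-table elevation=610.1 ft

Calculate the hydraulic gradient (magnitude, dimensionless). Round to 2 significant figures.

0.010

Differences from 1: to 2 (Δx, Δy, Δh) = (230, 290, -3.8); to 3 = (-60, -30, +0.6).
Solve a·Δx + b·Δy = Δh: det = 230·(-30) − (-60)·290 = 10500.
∂h/∂x = [(-3.8)·(-30) − (+0.6)·290] / 10500 = -0.005714
∂h/∂y = [230·(+0.6) − (-60)·(-3.8)] / 10500 = -0.008571
|∇h| = √(-0.005714² + -0.008571²) = 0.0103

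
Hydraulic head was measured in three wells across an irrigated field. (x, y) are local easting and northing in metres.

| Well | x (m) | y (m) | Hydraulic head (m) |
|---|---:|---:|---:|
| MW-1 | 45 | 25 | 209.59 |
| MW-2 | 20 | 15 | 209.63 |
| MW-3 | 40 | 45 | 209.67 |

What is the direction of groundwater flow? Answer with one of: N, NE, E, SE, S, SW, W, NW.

SE

Taking MW-1 as reference: MW-2−MW-1 = (-25, -10, +0.04); MW-3−MW-1 = (-5, 20, +0.08).
Determinant of the coordinate differences = (-25)·20 − (-5)·(-10) = -550.
∂h/∂x = [(+0.04)·20 − (+0.08)·(-10)] / -550 = -0.002909
∂h/∂y = [(-25)·(+0.08) − (-5)·(+0.04)] / -550 = +0.003273
Flow = −∇h = (+0.002909 east, -0.003273 north), which points southeast.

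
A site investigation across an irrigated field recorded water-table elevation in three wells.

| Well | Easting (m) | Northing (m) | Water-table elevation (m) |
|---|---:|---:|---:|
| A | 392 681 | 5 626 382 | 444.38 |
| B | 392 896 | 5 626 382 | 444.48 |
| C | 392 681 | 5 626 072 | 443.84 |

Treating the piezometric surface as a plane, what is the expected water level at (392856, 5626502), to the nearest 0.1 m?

444.7 m

∂h/∂x = (444.48 − 444.38) / (392896 − 392681) = +0.0004651
∂h/∂y = (443.84 − 444.38) / (5626072 − 5626382) = +0.001742
h(392856, 5626502) = 444.38 + (+0.0004651)·(175) + (+0.001742)·(120) = 444.38 +0.081 +0.209 = 444.670 m.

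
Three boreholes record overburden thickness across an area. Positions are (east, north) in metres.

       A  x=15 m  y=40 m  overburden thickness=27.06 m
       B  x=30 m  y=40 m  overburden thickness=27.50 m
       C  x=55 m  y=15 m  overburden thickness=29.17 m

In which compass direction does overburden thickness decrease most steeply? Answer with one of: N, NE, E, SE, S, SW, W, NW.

Taking A as reference: B−A = (15, 0, +0.44); C−A = (40, -25, +2.11).
Determinant of the coordinate differences = 15·(-25) − 40·0 = -375.
∂d/∂x = [(+0.44)·(-25) − (+2.11)·0] / -375 = +0.02933
∂d/∂y = [15·(+2.11) − 40·(+0.44)] / -375 = -0.03747
Steepest decrease is along −∇f = (-0.02933 E, +0.03747 N) → northwest.

NW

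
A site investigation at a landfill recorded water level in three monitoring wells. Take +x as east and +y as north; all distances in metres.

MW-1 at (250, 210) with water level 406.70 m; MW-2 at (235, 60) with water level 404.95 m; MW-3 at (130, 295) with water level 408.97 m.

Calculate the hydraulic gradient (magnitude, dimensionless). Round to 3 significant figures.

0.0161

With h = a·x + b·y + c and MW-1 as origin, the differences give:
  (-15)·a + (-150)·b = -1.75
  (-120)·a + 85·b = +2.27
Eliminate b (×85 and ×(-150), subtract): -19275·a = 191.750 → a = ∂h/∂x = -0.009948
Back-substitute: b = ∂h/∂y = +0.01266.
|∇h| = √(-0.009948² + 0.01266²) = 0.0161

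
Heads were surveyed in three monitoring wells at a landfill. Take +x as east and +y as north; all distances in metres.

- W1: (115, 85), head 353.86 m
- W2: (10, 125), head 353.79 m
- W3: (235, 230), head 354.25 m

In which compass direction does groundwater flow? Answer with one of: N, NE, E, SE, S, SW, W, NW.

Three-point gradient (reference W1): Δ to W2 = (-105, 40, -0.07), Δ to W3 = (120, 145, +0.39).
∂h/∂x = +0.001286, ∂h/∂y = +0.001625 (det = -20025).
Flow = −∇h = (-0.001286 east, -0.001625 north), which points southwest.

SW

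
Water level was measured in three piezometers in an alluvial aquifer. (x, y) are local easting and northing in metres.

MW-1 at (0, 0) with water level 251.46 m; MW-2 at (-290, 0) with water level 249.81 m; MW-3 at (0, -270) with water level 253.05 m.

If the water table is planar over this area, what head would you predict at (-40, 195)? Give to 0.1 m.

250.1 m

∂h/∂x = (249.81 − 251.46) / (-290 − 0) = +0.005690
∂h/∂y = (253.05 − 251.46) / (-270 − 0) = -0.005889
h(-40, 195) = 251.46 + (+0.005690)·(-40) + (-0.005889)·(195) = 251.46 -0.228 -1.148 = 250.084 m.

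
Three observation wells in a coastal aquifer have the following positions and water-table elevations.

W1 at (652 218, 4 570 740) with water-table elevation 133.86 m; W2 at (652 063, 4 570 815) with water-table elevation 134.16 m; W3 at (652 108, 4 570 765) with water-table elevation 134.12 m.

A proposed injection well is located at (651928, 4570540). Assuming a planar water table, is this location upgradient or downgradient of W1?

Differences from W1: to W2 (Δx, Δy, Δh) = (-155, 75, +0.30); to W3 = (-110, 25, +0.26).
Solve a·Δx + b·Δy = Δh: det = (-155)·25 − (-110)·75 = 4375.
∂h/∂x = [(+0.30)·25 − (+0.26)·75] / 4375 = -0.002743
∂h/∂y = [(-155)·(+0.26) − (-110)·(+0.30)] / 4375 = -0.001669
Head at (651928, 4570540) = 133.86 + (-0.002743)·(-290) + (-0.001669)·(-200) = 134.99 m.
That is higher than the 133.86 m at W1, so the point is upgradient.

upgradient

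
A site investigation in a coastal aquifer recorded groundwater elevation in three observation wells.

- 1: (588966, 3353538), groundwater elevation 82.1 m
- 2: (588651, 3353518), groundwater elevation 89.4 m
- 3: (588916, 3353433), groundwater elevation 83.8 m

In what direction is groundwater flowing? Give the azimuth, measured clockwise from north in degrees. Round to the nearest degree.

Three-point gradient (reference 1): Δ to 2 = (-315, -20, +7.3), Δ to 3 = (-50, -105, +1.7).
∂h/∂x = -0.02284, ∂h/∂y = -0.005316 (det = 32075).
Flow direction (−∇h) has components (+0.02284 E, +0.005316 N).
Azimuth = atan2(E, N) = atan2(+0.02284, +0.005316) = 76.9° ≈ 077°.

077°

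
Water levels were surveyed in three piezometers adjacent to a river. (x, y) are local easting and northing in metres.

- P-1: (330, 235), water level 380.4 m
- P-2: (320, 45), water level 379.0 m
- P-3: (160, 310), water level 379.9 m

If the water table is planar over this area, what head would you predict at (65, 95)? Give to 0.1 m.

377.8 m

Taking P-1 as reference: P-2−P-1 = (-10, -190, -1.4); P-3−P-1 = (-170, 75, -0.5).
Determinant of the coordinate differences = (-10)·75 − (-170)·(-190) = -33050.
∂h/∂x = [(-1.4)·75 − (-0.5)·(-190)] / -33050 = +0.006051
∂h/∂y = [(-10)·(-0.5) − (-170)·(-1.4)] / -33050 = +0.007050
h(65, 95) = 380.4 + (+0.006051)·(-265) + (+0.007050)·(-140) = 380.4 -1.604 -0.987 = 377.809 m.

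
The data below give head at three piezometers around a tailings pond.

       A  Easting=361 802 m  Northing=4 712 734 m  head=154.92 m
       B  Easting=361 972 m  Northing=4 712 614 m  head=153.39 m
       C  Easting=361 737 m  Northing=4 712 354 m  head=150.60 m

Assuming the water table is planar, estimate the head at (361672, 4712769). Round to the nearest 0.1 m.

With h = a·x + b·y + c and A as origin, the differences give:
  170·a + (-120)·b = -1.53
  (-65)·a + (-380)·b = -4.32
Eliminate b (×(-380) and ×(-120), subtract): -72400·a = 63.000 → a = ∂h/∂x = -0.0008702
Back-substitute: b = ∂h/∂y = +0.01152.
h(361672, 4712769) = 154.92 + (-0.0008702)·(-130) + (+0.01152)·(35) = 154.92 +0.113 +0.403 = 155.436 m.

155.4 m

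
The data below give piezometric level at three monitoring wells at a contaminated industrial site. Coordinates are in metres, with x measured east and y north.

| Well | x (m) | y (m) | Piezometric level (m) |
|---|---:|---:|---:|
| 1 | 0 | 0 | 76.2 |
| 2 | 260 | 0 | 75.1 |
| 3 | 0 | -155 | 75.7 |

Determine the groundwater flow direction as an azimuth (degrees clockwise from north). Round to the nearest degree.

∂h/∂x = (75.1 − 76.2) / (260 − 0) = -0.004231
∂h/∂y = (75.7 − 76.2) / (-155 − 0) = +0.003226
Flow direction (−∇h) has components (+0.004231 E, -0.003226 N).
Azimuth = atan2(E, N) = atan2(+0.004231, -0.003226) = 127.3° ≈ 127°.

127°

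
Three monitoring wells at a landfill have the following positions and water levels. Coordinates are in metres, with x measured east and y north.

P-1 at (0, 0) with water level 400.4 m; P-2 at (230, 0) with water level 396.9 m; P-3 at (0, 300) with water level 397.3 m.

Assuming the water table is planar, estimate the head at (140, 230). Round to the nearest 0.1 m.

395.9 m

∂h/∂x = (396.9 − 400.4) / (230 − 0) = -0.01522
∂h/∂y = (397.3 − 400.4) / (300 − 0) = -0.01033
h(140, 230) = 400.4 + (-0.01522)·(140) + (-0.01033)·(230) = 400.4 -2.130 -2.377 = 395.893 m.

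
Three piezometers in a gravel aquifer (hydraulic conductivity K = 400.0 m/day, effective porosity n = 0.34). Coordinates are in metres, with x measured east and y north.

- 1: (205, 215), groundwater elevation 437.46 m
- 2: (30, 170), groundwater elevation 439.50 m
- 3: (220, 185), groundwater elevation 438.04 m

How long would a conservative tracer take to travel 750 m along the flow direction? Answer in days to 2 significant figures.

Differences from 1: to 2 (Δx, Δy, Δh) = (-175, -45, +2.04); to 3 = (15, -30, +0.58).
Solve a·Δx + b·Δy = Δh: det = (-175)·(-30) − 15·(-45) = 5925.
∂h/∂x = [(+2.04)·(-30) − (+0.58)·(-45)] / 5925 = -0.005924
∂h/∂y = [(-175)·(+0.58) − 15·(+2.04)] / 5925 = -0.02230
|∇h| = √(-0.005924² + -0.02230²) = 0.02307
Seepage velocity v = K·i/n = 400.0 × 0.02307 / 0.34 = 27.14 m/day.
t = 750 / 27.14 = 27.63 days.

28 days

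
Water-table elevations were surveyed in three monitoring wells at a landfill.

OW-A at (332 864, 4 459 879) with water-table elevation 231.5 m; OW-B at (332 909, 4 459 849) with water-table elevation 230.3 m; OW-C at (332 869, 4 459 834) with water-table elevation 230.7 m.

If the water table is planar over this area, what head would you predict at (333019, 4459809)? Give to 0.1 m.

227.9 m

Differences from OW-A: to OW-B (Δx, Δy, Δh) = (45, -30, -1.2); to OW-C = (5, -45, -0.8).
Solve a·Δx + b·Δy = Δh: det = 45·(-45) − 5·(-30) = -1875.
∂h/∂x = [(-1.2)·(-45) − (-0.8)·(-30)] / -1875 = -0.01600
∂h/∂y = [45·(-0.8) − 5·(-1.2)] / -1875 = +0.01600
h(333019, 4459809) = 231.5 + (-0.01600)·(155) + (+0.01600)·(-70) = 231.5 -2.480 -1.120 = 227.900 m.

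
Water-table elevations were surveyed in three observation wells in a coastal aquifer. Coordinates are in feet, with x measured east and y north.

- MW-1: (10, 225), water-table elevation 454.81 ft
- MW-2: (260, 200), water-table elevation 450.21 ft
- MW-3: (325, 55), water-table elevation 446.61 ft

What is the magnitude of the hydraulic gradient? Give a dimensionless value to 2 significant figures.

0.024

Differences from MW-1: to MW-2 (Δx, Δy, Δh) = (250, -25, -4.60); to MW-3 = (315, -170, -8.20).
Determinant of the coordinate differences = 250·(-170) − 315·(-25) = -34625.
∂h/∂x = [(-4.60)·(-170) − (-8.20)·(-25)] / -34625 = -0.01666
∂h/∂y = [250·(-8.20) − 315·(-4.60)] / -34625 = +0.01736
|∇h| = √(-0.01666² + 0.01736²) = 0.02406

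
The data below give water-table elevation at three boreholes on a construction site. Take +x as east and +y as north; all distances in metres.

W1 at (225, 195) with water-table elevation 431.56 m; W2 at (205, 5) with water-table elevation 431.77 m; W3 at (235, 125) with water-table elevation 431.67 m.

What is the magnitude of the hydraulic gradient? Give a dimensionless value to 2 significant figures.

Taking W1 as reference: W2−W1 = (-20, -190, +0.21); W3−W1 = (10, -70, +0.11).
Determinant of the coordinate differences = (-20)·(-70) − 10·(-190) = 3300.
∂h/∂x = [(+0.21)·(-70) − (+0.11)·(-190)] / 3300 = +0.001879
∂h/∂y = [(-20)·(+0.11) − 10·(+0.21)] / 3300 = -0.001303
|∇h| = √(0.001879² + -0.001303²) = 0.002287

0.0023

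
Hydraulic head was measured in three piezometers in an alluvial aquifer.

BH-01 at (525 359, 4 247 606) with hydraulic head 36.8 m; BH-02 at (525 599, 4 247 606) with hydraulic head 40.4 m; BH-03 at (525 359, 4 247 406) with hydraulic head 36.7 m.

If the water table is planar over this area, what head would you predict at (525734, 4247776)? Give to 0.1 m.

42.5 m

∂h/∂x = (40.4 − 36.8) / (525599 − 525359) = +0.01500
∂h/∂y = (36.7 − 36.8) / (4247406 − 4247606) = +0.0005000
h(525734, 4247776) = 36.8 + (+0.01500)·(375) + (+0.0005000)·(170) = 36.8 +5.625 +0.085 = 42.510 m.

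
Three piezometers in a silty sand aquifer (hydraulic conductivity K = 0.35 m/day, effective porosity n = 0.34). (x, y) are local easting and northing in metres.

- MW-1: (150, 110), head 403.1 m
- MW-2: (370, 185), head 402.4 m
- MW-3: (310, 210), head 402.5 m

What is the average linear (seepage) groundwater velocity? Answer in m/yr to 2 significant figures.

1.2 m/yr

Differences from MW-1: to MW-2 (Δx, Δy, Δh) = (220, 75, -0.7); to MW-3 = (160, 100, -0.6).
Solve a·Δx + b·Δy = Δh: det = 220·100 − 160·75 = 10000.
∂h/∂x = [(-0.7)·100 − (-0.6)·75] / 10000 = -0.002500
∂h/∂y = [220·(-0.6) − 160·(-0.7)] / 10000 = -0.002000
|∇h| = √(-0.002500² + -0.002000²) = 0.003202
Seepage velocity v = K·i/n = 0.35 × 0.003202 / 0.34 = 0.003296 m/day = 1.204 m/yr.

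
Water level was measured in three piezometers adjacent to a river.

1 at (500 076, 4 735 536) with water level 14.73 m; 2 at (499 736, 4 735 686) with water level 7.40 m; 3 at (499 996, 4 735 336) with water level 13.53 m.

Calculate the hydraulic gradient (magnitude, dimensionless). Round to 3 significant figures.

0.0207

Taking 1 as reference: 2−1 = (-340, 150, -7.33); 3−1 = (-80, -200, -1.20).
Determinant of the coordinate differences = (-340)·(-200) − (-80)·150 = 80000.
∂h/∂x = [(-7.33)·(-200) − (-1.20)·150] / 80000 = +0.02058
∂h/∂y = [(-340)·(-1.20) − (-80)·(-7.33)] / 80000 = -0.002230
|∇h| = √(0.02058² + -0.002230²) = 0.0207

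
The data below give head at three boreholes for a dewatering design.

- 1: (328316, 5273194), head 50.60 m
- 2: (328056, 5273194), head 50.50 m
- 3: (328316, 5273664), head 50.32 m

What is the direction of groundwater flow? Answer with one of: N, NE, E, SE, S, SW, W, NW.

NW

∂h/∂x = (50.50 − 50.60) / (328056 − 328316) = +0.0003846
∂h/∂y = (50.32 − 50.60) / (5273664 − 5273194) = -0.0005957
Flow = −∇h = (-0.0003846 east, +0.0005957 north), which points northwest.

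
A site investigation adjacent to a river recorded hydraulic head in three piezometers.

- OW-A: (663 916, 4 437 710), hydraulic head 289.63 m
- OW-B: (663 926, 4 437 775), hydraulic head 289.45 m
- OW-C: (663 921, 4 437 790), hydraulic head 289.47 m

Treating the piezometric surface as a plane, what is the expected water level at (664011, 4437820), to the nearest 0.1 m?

288.7 m

With h = a·x + b·y + c and OW-A as origin, the differences give:
  10·a + 65·b = -0.18
  5·a + 80·b = -0.16
Eliminate b (×80 and ×65, subtract): 475·a = -4.000 → a = ∂h/∂x = -0.008421
Back-substitute: b = ∂h/∂y = -0.001474.
h(664011, 4437820) = 289.63 + (-0.008421)·(95) + (-0.001474)·(110) = 289.63 -0.800 -0.162 = 288.668 m.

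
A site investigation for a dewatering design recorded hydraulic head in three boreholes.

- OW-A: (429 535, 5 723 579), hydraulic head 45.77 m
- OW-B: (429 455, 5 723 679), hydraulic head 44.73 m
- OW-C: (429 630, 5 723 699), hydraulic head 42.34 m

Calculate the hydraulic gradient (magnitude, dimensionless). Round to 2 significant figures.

With h = a·x + b·y + c and OW-A as origin, the differences give:
  (-80)·a + 100·b = -1.04
  95·a + 120·b = -3.43
Eliminate b (×120 and ×100, subtract): -19100·a = 218.200 → a = ∂h/∂x = -0.01142
Back-substitute: b = ∂h/∂y = -0.01954.
|∇h| = √(-0.01142² + -0.01954²) = 0.02263

0.023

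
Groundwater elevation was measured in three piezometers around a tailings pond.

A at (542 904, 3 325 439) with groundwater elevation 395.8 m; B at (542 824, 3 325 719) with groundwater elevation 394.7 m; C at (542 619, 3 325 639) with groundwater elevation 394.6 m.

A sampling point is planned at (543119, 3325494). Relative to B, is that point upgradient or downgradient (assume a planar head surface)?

With h = a·x + b·y + c and A as origin, the differences give:
  (-80)·a + 280·b = -1.1
  (-285)·a + 200·b = -1.2
Eliminate b (×200 and ×280, subtract): 63800·a = 116.00 → a = ∂h/∂x = +0.001818
Back-substitute: b = ∂h/∂y = -0.003409.
Head at (543119, 3325494) = 395.8 + (+0.001818)·(215) + (-0.003409)·(55) = 396.00 m.
That is higher than the 394.7 m at B, so the point is upgradient.

upgradient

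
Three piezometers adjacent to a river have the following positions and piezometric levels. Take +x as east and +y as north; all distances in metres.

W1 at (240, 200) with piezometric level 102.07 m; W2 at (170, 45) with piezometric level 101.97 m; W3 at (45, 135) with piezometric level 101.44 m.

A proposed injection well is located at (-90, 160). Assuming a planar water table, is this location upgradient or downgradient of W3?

Three-point gradient (reference W1): Δ to W2 = (-70, -155, -0.10), Δ to W3 = (-195, -65, -0.63).
∂h/∂x = +0.003550, ∂h/∂y = -0.0009581 (det = -25675).
Head at (-90, 160) = 102.07 + (+0.003550)·(-330) + (-0.0009581)·(-40) = 100.94 m.
That is lower than the 101.44 m at W3, so the point is downgradient.

downgradient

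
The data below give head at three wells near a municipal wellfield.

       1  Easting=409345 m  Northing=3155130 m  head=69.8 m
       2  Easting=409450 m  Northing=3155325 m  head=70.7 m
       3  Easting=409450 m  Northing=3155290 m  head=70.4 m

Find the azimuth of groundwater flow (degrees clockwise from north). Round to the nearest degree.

Taking 1 as reference: 2−1 = (105, 195, +0.9); 3−1 = (105, 160, +0.6).
Solve a·Δx + b·Δy = Δh: det = 105·160 − 105·195 = -3675.
∂h/∂x = [(+0.9)·160 − (+0.6)·195] / -3675 = -0.007347
∂h/∂y = [105·(+0.6) − 105·(+0.9)] / -3675 = +0.008571
Flow direction (−∇h) has components (+0.007347 E, -0.008571 N).
Azimuth = atan2(E, N) = atan2(+0.007347, -0.008571) = 139.4° ≈ 139°.

139°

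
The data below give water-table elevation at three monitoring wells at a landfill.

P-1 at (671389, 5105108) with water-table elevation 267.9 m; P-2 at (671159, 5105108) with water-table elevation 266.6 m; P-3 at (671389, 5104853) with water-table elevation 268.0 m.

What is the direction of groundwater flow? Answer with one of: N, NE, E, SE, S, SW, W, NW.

∂h/∂x = (266.6 − 267.9) / (671159 − 671389) = +0.005652
∂h/∂y = (268.0 − 267.9) / (5104853 − 5105108) = -0.0003922
Flow = −∇h = (-0.005652 east, +0.0003922 north), which points west.

W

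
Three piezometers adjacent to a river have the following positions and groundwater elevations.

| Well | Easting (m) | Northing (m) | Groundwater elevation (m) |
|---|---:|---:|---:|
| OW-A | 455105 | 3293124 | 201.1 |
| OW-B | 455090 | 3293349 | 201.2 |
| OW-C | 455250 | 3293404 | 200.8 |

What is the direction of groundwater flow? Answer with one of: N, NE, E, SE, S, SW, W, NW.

E

Taking OW-A as reference: OW-B−OW-A = (-15, 225, +0.1); OW-C−OW-A = (145, 280, -0.3).
Determinant of the coordinate differences = (-15)·280 − 145·225 = -36825.
∂h/∂x = [(+0.1)·280 − (-0.3)·225] / -36825 = -0.002593
∂h/∂y = [(-15)·(-0.3) − 145·(+0.1)] / -36825 = +0.0002716
Flow = −∇h = (+0.002593 east, -0.0002716 north), which points east.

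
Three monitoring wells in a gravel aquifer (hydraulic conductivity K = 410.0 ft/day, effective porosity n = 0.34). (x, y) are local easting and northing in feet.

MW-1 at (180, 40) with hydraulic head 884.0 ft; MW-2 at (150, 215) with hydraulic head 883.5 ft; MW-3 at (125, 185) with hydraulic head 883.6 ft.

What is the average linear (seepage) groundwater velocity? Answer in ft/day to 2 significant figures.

Taking MW-1 as reference: MW-2−MW-1 = (-30, 175, -0.5); MW-3−MW-1 = (-55, 145, -0.4).
Determinant of the coordinate differences = (-30)·145 − (-55)·175 = 5275.
∂h/∂x = [(-0.5)·145 − (-0.4)·175] / 5275 = -0.0004739
∂h/∂y = [(-30)·(-0.4) − (-55)·(-0.5)] / 5275 = -0.002938
|∇h| = √(-0.0004739² + -0.002938²) = 0.002976
Seepage velocity v = K·i/n = 410.0 × 0.002976 / 0.34 = 3.589 ft/day.

3.6 ft/day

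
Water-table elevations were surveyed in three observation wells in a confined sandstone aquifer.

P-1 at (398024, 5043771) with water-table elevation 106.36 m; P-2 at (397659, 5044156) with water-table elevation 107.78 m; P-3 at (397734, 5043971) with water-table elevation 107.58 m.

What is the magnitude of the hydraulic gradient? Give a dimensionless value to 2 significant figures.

Taking P-1 as reference: P-2−P-1 = (-365, 385, +1.42); P-3−P-1 = (-290, 200, +1.22).
Determinant of the coordinate differences = (-365)·200 − (-290)·385 = 38650.
∂h/∂x = [(+1.42)·200 − (+1.22)·385] / 38650 = -0.004805
∂h/∂y = [(-365)·(+1.22) − (-290)·(+1.42)] / 38650 = -0.0008668
|∇h| = √(-0.004805² + -0.0008668²) = 0.004883

0.0049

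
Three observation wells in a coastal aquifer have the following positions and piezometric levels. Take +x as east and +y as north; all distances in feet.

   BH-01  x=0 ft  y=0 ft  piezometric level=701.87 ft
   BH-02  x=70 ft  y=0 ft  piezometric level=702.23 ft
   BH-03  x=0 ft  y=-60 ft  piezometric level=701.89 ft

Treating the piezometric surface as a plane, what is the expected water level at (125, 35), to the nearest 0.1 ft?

∂h/∂x = (702.23 − 701.87) / (70 − 0) = +0.005143
∂h/∂y = (701.89 − 701.87) / (-60 − 0) = -0.0003333
h(125, 35) = 701.87 + (+0.005143)·(125) + (-0.0003333)·(35) = 701.87 +0.643 -0.012 = 702.501 ft.

702.5 ft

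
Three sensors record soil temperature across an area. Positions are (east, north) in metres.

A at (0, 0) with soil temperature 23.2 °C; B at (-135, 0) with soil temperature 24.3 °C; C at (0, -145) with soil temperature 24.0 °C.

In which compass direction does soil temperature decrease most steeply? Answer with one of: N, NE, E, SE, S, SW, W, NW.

∂T/∂x = (24.3 − 23.2) / (-135 − 0) = -0.008148
∂T/∂y = (24.0 − 23.2) / (-145 − 0) = -0.005517
Steepest decrease is along −∇f = (+0.008148 E, +0.005517 N) → northeast.

NE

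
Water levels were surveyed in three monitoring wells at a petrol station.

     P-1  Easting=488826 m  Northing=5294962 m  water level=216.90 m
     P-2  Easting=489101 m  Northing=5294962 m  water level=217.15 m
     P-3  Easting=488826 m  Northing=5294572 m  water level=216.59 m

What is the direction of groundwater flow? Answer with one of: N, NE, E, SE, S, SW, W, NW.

SW

∂h/∂x = (217.15 − 216.90) / (489101 − 488826) = +0.0009091
∂h/∂y = (216.59 − 216.90) / (5294572 − 5294962) = +0.0007949
Flow = −∇h = (-0.0009091 east, -0.0007949 north), which points southwest.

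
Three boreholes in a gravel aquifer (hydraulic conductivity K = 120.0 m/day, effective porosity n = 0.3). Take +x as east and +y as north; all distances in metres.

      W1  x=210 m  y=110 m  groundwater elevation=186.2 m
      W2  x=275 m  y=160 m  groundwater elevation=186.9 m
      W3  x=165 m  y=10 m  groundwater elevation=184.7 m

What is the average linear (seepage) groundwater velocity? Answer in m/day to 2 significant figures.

6.2 m/day

Taking W1 as reference: W2−W1 = (65, 50, +0.7); W3−W1 = (-45, -100, -1.5).
Solve a·Δx + b·Δy = Δh: det = 65·(-100) − (-45)·50 = -4250.
∂h/∂x = [(+0.7)·(-100) − (-1.5)·50] / -4250 = -0.001176
∂h/∂y = [65·(-1.5) − (-45)·(+0.7)] / -4250 = +0.01553
|∇h| = √(-0.001176² + 0.01553²) = 0.01557
Seepage velocity v = K·i/n = 120.0 × 0.01557 / 0.3 = 6.228 m/day.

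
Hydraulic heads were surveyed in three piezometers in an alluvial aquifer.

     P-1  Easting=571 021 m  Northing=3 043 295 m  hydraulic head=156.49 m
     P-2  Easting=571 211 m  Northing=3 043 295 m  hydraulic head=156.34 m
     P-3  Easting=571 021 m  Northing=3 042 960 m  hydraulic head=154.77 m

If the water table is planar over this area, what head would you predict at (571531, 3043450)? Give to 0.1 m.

156.9 m

∂h/∂x = (156.34 − 156.49) / (571211 − 571021) = -0.0007895
∂h/∂y = (154.77 − 156.49) / (3042960 − 3043295) = +0.005134
h(571531, 3043450) = 156.49 + (-0.0007895)·(510) + (+0.005134)·(155) = 156.49 -0.403 +0.796 = 156.883 m.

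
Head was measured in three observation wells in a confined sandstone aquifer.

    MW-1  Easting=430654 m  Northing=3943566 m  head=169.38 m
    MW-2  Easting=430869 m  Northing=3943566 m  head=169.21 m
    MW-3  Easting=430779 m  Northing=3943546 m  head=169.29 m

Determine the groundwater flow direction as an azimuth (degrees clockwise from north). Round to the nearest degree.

Taking MW-1 as reference: MW-2−MW-1 = (215, 0, -0.17); MW-3−MW-1 = (125, -20, -0.09).
Solve a·Δx + b·Δy = Δh: det = 215·(-20) − 125·0 = -4300.
∂h/∂x = [(-0.17)·(-20) − (-0.09)·0] / -4300 = -0.0007907
∂h/∂y = [215·(-0.09) − 125·(-0.17)] / -4300 = -0.0004419
Flow direction (−∇h) has components (+0.0007907 E, +0.0004419 N).
Azimuth = atan2(E, N) = atan2(+0.0007907, +0.0004419) = 60.8° ≈ 061°.

061°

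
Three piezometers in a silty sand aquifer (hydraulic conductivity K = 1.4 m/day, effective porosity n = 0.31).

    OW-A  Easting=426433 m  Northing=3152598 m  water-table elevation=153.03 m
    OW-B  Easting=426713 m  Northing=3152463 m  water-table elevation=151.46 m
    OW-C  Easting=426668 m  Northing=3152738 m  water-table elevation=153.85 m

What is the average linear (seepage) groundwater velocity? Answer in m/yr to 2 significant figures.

14 m/yr

Taking OW-A as reference: OW-B−OW-A = (280, -135, -1.57); OW-C−OW-A = (235, 140, +0.82).
Determinant of the coordinate differences = 280·140 − 235·(-135) = 70925.
∂h/∂x = [(-1.57)·140 − (+0.82)·(-135)] / 70925 = -0.001538
∂h/∂y = [280·(+0.82) − 235·(-1.57)] / 70925 = +0.008439
|∇h| = √(-0.001538² + 0.008439²) = 0.008578
Seepage velocity v = K·i/n = 1.4 × 0.008578 / 0.31 = 0.03874 m/day = 14.15 m/yr.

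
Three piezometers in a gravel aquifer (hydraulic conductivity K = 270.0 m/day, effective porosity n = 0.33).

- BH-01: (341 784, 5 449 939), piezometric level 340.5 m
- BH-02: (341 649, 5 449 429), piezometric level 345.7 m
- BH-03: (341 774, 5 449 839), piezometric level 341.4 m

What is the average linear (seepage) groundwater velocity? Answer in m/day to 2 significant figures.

9.0 m/day

Differences from BH-01: to BH-02 (Δx, Δy, Δh) = (-135, -510, +5.2); to BH-03 = (-10, -100, +0.9).
Determinant of the coordinate differences = (-135)·(-100) − (-10)·(-510) = 8400.
∂h/∂x = [(+5.2)·(-100) − (+0.9)·(-510)] / 8400 = -0.007262
∂h/∂y = [(-135)·(+0.9) − (-10)·(+5.2)] / 8400 = -0.008274
|∇h| = √(-0.007262² + -0.008274²) = 0.01101
Seepage velocity v = K·i/n = 270.0 × 0.01101 / 0.33 = 9.008 m/day.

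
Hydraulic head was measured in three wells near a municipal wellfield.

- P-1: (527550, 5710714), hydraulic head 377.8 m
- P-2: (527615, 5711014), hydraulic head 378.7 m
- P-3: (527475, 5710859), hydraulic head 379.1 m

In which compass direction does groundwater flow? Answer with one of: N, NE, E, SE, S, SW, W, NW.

Three-point gradient (reference P-1): Δ to P-2 = (65, 300, +0.9), Δ to P-3 = (-75, 145, +1.3).
∂h/∂x = -0.008128, ∂h/∂y = +0.004761 (det = 31925).
Flow = −∇h = (+0.008128 east, -0.004761 north), which points southeast.

SE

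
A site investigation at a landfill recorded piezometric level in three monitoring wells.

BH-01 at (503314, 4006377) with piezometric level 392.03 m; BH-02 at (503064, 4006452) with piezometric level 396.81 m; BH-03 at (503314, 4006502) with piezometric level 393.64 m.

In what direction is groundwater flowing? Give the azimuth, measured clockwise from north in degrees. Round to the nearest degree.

130°

Taking BH-01 as reference: BH-02−BH-01 = (-250, 75, +4.78); BH-03−BH-01 = (0, 125, +1.61).
Determinant of the coordinate differences = (-250)·125 − 0·75 = -31250.
∂h/∂x = [(+4.78)·125 − (+1.61)·75] / -31250 = -0.01526
∂h/∂y = [(-250)·(+1.61) − 0·(+4.78)] / -31250 = +0.01288
Flow direction (−∇h) has components (+0.01526 E, -0.01288 N).
Azimuth = atan2(E, N) = atan2(+0.01526, -0.01288) = 130.2° ≈ 130°.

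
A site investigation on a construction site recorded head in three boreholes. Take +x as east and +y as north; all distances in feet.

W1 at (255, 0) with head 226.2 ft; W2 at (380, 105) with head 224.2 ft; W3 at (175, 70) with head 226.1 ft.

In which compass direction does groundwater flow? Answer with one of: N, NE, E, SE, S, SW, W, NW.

With h = a·x + b·y + c and W1 as origin, the differences give:
  125·a + 105·b = -2.0
  (-80)·a + 70·b = -0.1
Eliminate b (×70 and ×105, subtract): 17150·a = -129.50 → a = ∂h/∂x = -0.007551
Back-substitute: b = ∂h/∂y = -0.01006.
Flow = −∇h = (+0.007551 east, +0.01006 north), which points northeast.

NE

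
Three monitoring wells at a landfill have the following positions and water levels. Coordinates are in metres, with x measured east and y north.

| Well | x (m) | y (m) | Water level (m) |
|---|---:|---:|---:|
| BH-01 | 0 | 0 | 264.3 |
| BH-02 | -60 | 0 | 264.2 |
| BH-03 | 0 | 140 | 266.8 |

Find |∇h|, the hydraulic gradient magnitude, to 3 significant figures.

∂h/∂x = (264.2 − 264.3) / (-60 − 0) = +0.001667
∂h/∂y = (266.8 − 264.3) / (140 − 0) = +0.01786
|∇h| = √(0.001667² + 0.01786²) = 0.01794

0.0179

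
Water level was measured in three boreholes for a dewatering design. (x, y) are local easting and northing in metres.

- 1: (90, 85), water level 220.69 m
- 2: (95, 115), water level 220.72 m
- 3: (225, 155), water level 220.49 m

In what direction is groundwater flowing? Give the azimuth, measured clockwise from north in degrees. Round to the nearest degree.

Taking 1 as reference: 2−1 = (5, 30, +0.03); 3−1 = (135, 70, -0.20).
Solve a·Δx + b·Δy = Δh: det = 5·70 − 135·30 = -3700.
∂h/∂x = [(+0.03)·70 − (-0.20)·30] / -3700 = -0.002189
∂h/∂y = [5·(-0.20) − 135·(+0.03)] / -3700 = +0.001365
Flow direction (−∇h) has components (+0.002189 E, -0.001365 N).
Azimuth = atan2(E, N) = atan2(+0.002189, -0.001365) = 121.9° ≈ 122°.

122°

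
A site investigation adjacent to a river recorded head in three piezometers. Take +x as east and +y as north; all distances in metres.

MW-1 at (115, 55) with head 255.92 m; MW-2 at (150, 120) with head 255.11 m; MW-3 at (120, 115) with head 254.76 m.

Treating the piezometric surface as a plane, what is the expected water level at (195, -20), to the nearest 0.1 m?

Differences from MW-1: to MW-2 (Δx, Δy, Δh) = (35, 65, -0.81); to MW-3 = (5, 60, -1.16).
Solve a·Δx + b·Δy = Δh: det = 35·60 − 5·65 = 1775.
∂h/∂x = [(-0.81)·60 − (-1.16)·65] / 1775 = +0.01510
∂h/∂y = [35·(-1.16) − 5·(-0.81)] / 1775 = -0.02059
h(195, -20) = 255.92 + (+0.01510)·(80) + (-0.02059)·(-75) = 255.92 +1.208 +1.544 = 258.672 m.

258.7 m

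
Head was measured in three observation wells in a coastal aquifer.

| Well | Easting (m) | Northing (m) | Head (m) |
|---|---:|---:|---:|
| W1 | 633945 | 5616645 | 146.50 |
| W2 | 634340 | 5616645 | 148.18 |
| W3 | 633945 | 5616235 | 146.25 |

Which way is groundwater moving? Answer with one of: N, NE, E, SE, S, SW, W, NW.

∂h/∂x = (148.18 − 146.50) / (634340 − 633945) = +0.004253
∂h/∂y = (146.25 − 146.50) / (5616235 − 5616645) = +0.0006098
Flow = −∇h = (-0.004253 east, -0.0006098 north), which points west.

W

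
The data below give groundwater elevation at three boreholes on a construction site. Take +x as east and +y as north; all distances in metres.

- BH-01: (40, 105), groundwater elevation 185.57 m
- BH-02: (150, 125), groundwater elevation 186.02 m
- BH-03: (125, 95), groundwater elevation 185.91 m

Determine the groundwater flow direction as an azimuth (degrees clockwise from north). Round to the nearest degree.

With h = a·x + b·y + c and BH-01 as origin, the differences give:
  110·a + 20·b = +0.45
  85·a + (-10)·b = +0.34
Eliminate b (×(-10) and ×20, subtract): -2800·a = -11.300 → a = ∂h/∂x = +0.004036
Back-substitute: b = ∂h/∂y = +0.0003036.
Flow direction (−∇h) has components (-0.004036 E, -0.0003036 N).
Azimuth = atan2(E, N) = atan2(-0.004036, -0.0003036) = 265.7° ≈ 266°.

266°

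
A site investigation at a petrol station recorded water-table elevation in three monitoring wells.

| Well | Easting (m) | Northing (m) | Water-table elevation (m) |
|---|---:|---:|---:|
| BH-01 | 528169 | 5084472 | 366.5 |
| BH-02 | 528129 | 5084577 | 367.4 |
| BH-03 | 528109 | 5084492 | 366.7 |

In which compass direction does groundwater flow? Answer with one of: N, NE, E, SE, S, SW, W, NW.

Differences from BH-01: to BH-02 (Δx, Δy, Δh) = (-40, 105, +0.9); to BH-03 = (-60, 20, +0.2).
Solve a·Δx + b·Δy = Δh: det = (-40)·20 − (-60)·105 = 5500.
∂h/∂x = [(+0.9)·20 − (+0.2)·105] / 5500 = -0.0005455
∂h/∂y = [(-40)·(+0.2) − (-60)·(+0.9)] / 5500 = +0.008364
Flow = −∇h = (+0.0005455 east, -0.008364 north), which points south.

S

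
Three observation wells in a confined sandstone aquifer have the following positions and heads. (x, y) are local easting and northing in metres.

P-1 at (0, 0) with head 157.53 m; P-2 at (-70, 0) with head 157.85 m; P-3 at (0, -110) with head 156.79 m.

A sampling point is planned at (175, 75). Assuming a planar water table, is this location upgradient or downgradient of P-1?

downgradient

∂h/∂x = (157.85 − 157.53) / (-70 − 0) = -0.004571
∂h/∂y = (156.79 − 157.53) / (-110 − 0) = +0.006727
Head at (175, 75) = 157.53 + (-0.004571)·(175) + (+0.006727)·(75) = 157.23 m.
That is lower than the 157.53 m at P-1, so the point is downgradient.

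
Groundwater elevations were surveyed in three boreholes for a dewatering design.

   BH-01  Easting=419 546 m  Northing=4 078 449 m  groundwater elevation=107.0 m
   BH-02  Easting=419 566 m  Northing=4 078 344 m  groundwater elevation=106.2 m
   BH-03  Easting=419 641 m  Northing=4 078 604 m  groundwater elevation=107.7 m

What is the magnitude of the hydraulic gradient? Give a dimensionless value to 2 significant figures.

Three-point gradient (reference BH-01): Δ to BH-02 = (20, -105, -0.8), Δ to BH-03 = (95, 155, +0.7).
∂h/∂x = -0.003862, ∂h/∂y = +0.006883 (det = 13075).
|∇h| = √(-0.003862² + 0.006883²) = 0.007892

0.0079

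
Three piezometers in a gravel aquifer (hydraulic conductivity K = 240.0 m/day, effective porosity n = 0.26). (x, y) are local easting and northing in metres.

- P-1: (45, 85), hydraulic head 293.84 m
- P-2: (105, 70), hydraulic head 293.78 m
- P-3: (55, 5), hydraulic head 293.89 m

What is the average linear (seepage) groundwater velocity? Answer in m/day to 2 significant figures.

Differences from P-1: to P-2 (Δx, Δy, Δh) = (60, -15, -0.06); to P-3 = (10, -80, +0.05).
Determinant of the coordinate differences = 60·(-80) − 10·(-15) = -4650.
∂h/∂x = [(-0.06)·(-80) − (+0.05)·(-15)] / -4650 = -0.001194
∂h/∂y = [60·(+0.05) − 10·(-0.06)] / -4650 = -0.0007742
|∇h| = √(-0.001194² + -0.0007742²) = 0.001423
Seepage velocity v = K·i/n = 240.0 × 0.001423 / 0.26 = 1.314 m/day.

1.3 m/day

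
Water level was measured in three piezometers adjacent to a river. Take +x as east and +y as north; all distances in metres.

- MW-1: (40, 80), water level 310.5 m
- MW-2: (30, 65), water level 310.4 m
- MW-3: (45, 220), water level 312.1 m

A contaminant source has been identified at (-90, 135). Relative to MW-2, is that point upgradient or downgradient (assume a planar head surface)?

With h = a·x + b·y + c and MW-1 as origin, the differences give:
  (-10)·a + (-15)·b = -0.1
  5·a + 140·b = +1.6
Eliminate b (×140 and ×(-15), subtract): -1325·a = 10.00 → a = ∂h/∂x = -0.007547
Back-substitute: b = ∂h/∂y = +0.01170.
Head at (-90, 135) = 310.5 + (-0.007547)·(-130) + (+0.01170)·(55) = 312.12 m.
That is higher than the 310.4 m at MW-2, so the point is upgradient.

upgradient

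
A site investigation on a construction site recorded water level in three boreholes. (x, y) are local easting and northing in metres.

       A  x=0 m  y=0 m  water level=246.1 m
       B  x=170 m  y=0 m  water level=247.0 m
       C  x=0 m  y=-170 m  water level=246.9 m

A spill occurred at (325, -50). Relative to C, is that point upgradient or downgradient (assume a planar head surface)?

∂h/∂x = (247.0 − 246.1) / (170 − 0) = +0.005294
∂h/∂y = (246.9 − 246.1) / (-170 − 0) = -0.004706
Head at (325, -50) = 246.1 + (+0.005294)·(325) + (-0.004706)·(-50) = 248.06 m.
That is higher than the 246.9 m at C, so the point is upgradient.

upgradient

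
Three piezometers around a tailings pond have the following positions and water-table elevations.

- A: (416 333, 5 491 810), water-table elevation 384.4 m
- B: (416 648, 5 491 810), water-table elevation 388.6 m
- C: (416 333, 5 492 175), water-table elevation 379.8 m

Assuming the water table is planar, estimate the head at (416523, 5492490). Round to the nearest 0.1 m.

∂h/∂x = (388.6 − 384.4) / (416648 − 416333) = +0.01333
∂h/∂y = (379.8 − 384.4) / (5492175 − 5491810) = -0.01260
h(416523, 5492490) = 384.4 + (+0.01333)·(190) + (-0.01260)·(680) = 384.4 +2.533 -8.570 = 378.363 m.

378.4 m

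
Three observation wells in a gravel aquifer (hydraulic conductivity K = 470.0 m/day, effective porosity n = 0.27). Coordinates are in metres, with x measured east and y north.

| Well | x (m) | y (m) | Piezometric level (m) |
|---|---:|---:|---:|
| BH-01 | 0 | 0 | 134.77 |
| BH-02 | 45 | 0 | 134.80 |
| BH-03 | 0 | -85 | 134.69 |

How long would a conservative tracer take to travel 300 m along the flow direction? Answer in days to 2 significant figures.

150 days

∂h/∂x = (134.80 − 134.77) / (45 − 0) = +0.0006667
∂h/∂y = (134.69 − 134.77) / (-85 − 0) = +0.0009412
|∇h| = √(0.0006667² + 0.0009412²) = 0.001153
Seepage velocity v = K·i/n = 470.0 × 0.001153 / 0.27 = 2.007 m/day.
t = 300 / 2.007 = 149.5 days.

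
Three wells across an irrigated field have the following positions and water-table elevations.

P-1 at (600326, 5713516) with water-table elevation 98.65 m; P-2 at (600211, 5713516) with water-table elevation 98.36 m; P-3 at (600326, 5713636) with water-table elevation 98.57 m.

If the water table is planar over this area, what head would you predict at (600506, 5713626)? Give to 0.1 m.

99.0 m

∂h/∂x = (98.36 − 98.65) / (600211 − 600326) = +0.002522
∂h/∂y = (98.57 − 98.65) / (5713636 − 5713516) = -0.0006667
h(600506, 5713626) = 98.65 + (+0.002522)·(180) + (-0.0006667)·(110) = 98.65 +0.454 -0.073 = 99.031 m.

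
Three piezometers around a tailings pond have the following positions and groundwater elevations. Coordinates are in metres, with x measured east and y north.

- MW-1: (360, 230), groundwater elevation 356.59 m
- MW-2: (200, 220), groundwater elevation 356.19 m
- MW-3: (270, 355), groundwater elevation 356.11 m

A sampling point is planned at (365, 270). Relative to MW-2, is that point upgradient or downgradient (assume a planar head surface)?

upgradient

Differences from MW-1: to MW-2 (Δx, Δy, Δh) = (-160, -10, -0.40); to MW-3 = (-90, 125, -0.48).
Determinant of the coordinate differences = (-160)·125 − (-90)·(-10) = -20900.
∂h/∂x = [(-0.40)·125 − (-0.48)·(-10)] / -20900 = +0.002622
∂h/∂y = [(-160)·(-0.48) − (-90)·(-0.40)] / -20900 = -0.001952
Head at (365, 270) = 356.59 + (+0.002622)·(5) + (-0.001952)·(40) = 356.53 m.
That is higher than the 356.19 m at MW-2, so the point is upgradient.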